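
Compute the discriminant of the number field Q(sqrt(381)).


For K = Q(sqrt(d)) with d squarefree: disc(K) = d if d = 1 mod 4, and disc(K) = 4d if d = 2 or 3 mod 4.
Here d = 381, and d mod 4 = 1.
d = 1 mod 4 (O_K = Z[(1+sqrt(d))/2]), so disc(K) = d = 381

381


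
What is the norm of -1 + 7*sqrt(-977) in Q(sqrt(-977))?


N(a + b*sqrt(d)) = a^2 - d*b^2
= (-1)^2 - (-977)*(7)^2
= 1 + 47873
= 47874

47874


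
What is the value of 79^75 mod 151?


p = 151 is prime and the exponent is (p-1)/2 = 75, so by Euler's criterion 79^75 = (79/151) = +1 or -1 mod 151.
Compute by square-and-multiply:
  75 = 64 + 8 + 2 + 1 (binary 1001011)
  Repeated squaring mod 151: 79^1 = 79, 79^2 = 50, 79^4 = 84, 79^8 = 110, 79^16 = 20, 79^32 = 98, 79^64 = 91
  79^75 = 79^64 * 79^8 * 79^2 * 79^1 = 91 * 110 * 50 * 79 mod 151
    91 * 110 = 10010 = 44 mod 151
    44 * 50 = 2200 = 86 mod 151
    86 * 79 = 6794 = 150 mod 151
  79^75 = 150 mod 151
Result 150 = p - 1 = -1 mod 151: 79 is a quadratic non-residue mod 151. As a residue in [0, p-1] the value is 150.
79^75 mod 151 = 150

150


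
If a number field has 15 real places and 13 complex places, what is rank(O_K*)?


By Dirichlet's unit theorem:
rank = r1 + r2 - 1
= 15 + 13 - 1
= 27

27


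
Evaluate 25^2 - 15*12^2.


x^2 - d*y^2
= 25^2 - 15*12^2
= 625 - 2160
= -1535

-1535


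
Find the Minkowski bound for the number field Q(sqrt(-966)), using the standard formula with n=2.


d = -966, d mod 4 = 2, so disc(K) = 4d = -3864; |disc(K)| = 3864
Imaginary quadratic field, so n = 2, s = r2 = 1, r1 = 0
M = (n!/n^n) * (4/pi)^s * sqrt(|disc(K)|) = (2!/2^2) * (4/pi)^1 * sqrt(3864)
= 0.5 * 1.273240 * 62.161081
= 39.5730

39.5730


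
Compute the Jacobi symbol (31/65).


Compute (31/65) via quadratic reciprocity:
  reciprocity: (31/65) -> +(65/31)
  reduce: (3/31)
  reciprocity: (3/31) -> -(31/3)
  reduce: (1/3)
  (1/3) = 1
Product of signs = -1

-1


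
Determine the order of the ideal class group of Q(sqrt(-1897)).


K = Q(sqrt(-1897)). d mod 4 = 3, so D = disc(K) = 4d = -7588
h(K) equals the number of primitive reduced positive-definite forms (a, b, c) = a*x^2 + b*x*y + c*y^2 with b^2 - 4ac = D,
where reduced means |b| <= a <= c, with b >= 0 whenever |b| = a or a = c, and primitive means gcd(a, b, c) = 1.
Reduced forces 3a^2 <= |D| = 7588, so 1 <= a <= 50; b must have the parity of D, and c = (b^2 - D)/(4a) must be an integer >= a.
Enumerate a = 1..50, b in [-a, a]:
  a=1: (1, 0, 1897)  [1]
  a=2: (2, 2, 949)  [1]
  a=3..6: none
  a=7: (7, 0, 271)  [1]
  a=8..12: none
  a=13: (13, -2, 146), (13, 2, 146)  [2]
  a=14: (14, 14, 139)  [1]
  a=15..22: none
  a=23: (23, -18, 86), (23, 18, 86)  [2]
  a=24..25: none
  a=26: (26, -2, 73), (26, 2, 73)  [2]
  a=27..30: none
  a=31: (31, -10, 62), (31, 10, 62)  [2]
  a=32..36: none
  a=37: (37, -16, 53), (37, 16, 53)  [2]
  a=38..42: none
  a=43: (43, -18, 46), (43, 18, 46)  [2]
  a=44..50: none
Total reduced forms: 1 + 1 + 1 + 2 + 1 + 2 + 2 + 2 + 2 + 2 = 16
h = 16

16


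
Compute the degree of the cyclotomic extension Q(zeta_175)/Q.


The degree equals Euler's totient phi(175).
175 = 5^2 * 7
phi(175) = 120

120


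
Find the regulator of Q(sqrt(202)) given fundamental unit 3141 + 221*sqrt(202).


epsilon = 3141 + 221*sqrt(202)
= 6282.0002
R = ln(6282.0002)
= 8.7454

8.7454


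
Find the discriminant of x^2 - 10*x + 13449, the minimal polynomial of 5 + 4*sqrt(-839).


The element 5 + 4*sqrt(-839) has minimal polynomial:
x^2 - 10*x + 13449
Discriminant = (-10)^2 - 4*(13449)
= 100 - 53796
= -53696

-53696


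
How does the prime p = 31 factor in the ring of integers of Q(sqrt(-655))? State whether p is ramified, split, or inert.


K = Q(sqrt(-655)). Since d mod 4 = 1, disc(K) = -655.
Check p | disc: -655 mod 31 = 27.
p does not divide disc. Compute Legendre symbol (d/p):
27^((31-1)/2) mod 31 = -1
(d/p) = -1, so p is inert: (p) stays prime with e=1, f=2, g=1.
Therefore p is inert.

inert


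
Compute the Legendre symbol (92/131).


p = 131 is prime, so compute (92/131) with the reciprocity algorithm (Jacobi-symbol steps: pull out 2s via (2/n), flip via reciprocity, reduce):
  pull out 2: (2/131) = -1  (since 131 mod 8 = 3)
  pull out 2: (2/131) = -1  (since 131 mod 8 = 3)
  reciprocity: (23/131) -> -(131/23)
  reduce: (16/23)
  pull out 2: (2/23) = +1  (since 23 mod 8 = 7)
  pull out 2: (2/23) = +1  (since 23 mod 8 = 7)
  pull out 2: (2/23) = +1  (since 23 mod 8 = 7)
  pull out 2: (2/23) = +1  (since 23 mod 8 = 7)
  (1/23) = 1
Product of signs = -1
(92/131) = -1

-1


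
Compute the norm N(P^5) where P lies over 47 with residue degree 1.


N(P^a) = p^(a*f)
= 47^(5*1)
= 47^5
= 229345007

229345007


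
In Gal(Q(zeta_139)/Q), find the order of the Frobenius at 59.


The Frobenius at p in Gal(Q(zeta_n)/Q) = (Z/nZ)* is the class of p, so its order is ord_139(59), the smallest k >= 1 with 59^k = 1 mod 139.
n = 139 = 139, phi(139) = 138; the order divides phi(n).
Divisors of 138: 1, 2, 3, 6, 23, 46, 69, 138
Repeated squaring mod 139: 59^1 = 59, 59^2 = 6, 59^4 = 36, 59^8 = 45, 59^16 = 79, 59^32 = 125, 59^64 = 57, 59^128 = 52
Test divisors in increasing order:
  k=1: 59^1 = 59 mod 139
  k=2: 59^2 = 6 mod 139
  k=3: 59^3 = 6 * 59 = 76 mod 139
  k=6: 59^6 = 36 * 6 = 77 mod 139
  k=23: 59^23 = 79 * 36 * 6 * 59 = 138 mod 139
  k=46: 59^46 = 125 * 45 * 36 * 6 = 1 mod 139  <- first divisor giving 1
Order = 46

46


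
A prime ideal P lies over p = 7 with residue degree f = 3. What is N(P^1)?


N(P^a) = p^(a*f)
= 7^(1*3)
= 7^3
= 343

343


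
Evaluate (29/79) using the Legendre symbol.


p = 79 is prime, so compute (29/79) with the reciprocity algorithm (Jacobi-symbol steps: pull out 2s via (2/n), flip via reciprocity, reduce):
  reciprocity: (29/79) -> +(79/29)
  reduce: (21/29)
  reciprocity: (21/29) -> +(29/21)
  reduce: (8/21)
  pull out 2: (2/21) = -1  (since 21 mod 8 = 5)
  pull out 2: (2/21) = -1  (since 21 mod 8 = 5)
  pull out 2: (2/21) = -1  (since 21 mod 8 = 5)
  (1/21) = 1
Product of signs = -1
(29/79) = -1

-1


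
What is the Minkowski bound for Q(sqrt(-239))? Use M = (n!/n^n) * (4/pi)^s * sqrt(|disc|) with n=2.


d = -239, d mod 4 = 1, so disc(K) = d = -239; |disc(K)| = 239
Imaginary quadratic field, so n = 2, s = r2 = 1, r1 = 0
M = (n!/n^n) * (4/pi)^s * sqrt(|disc(K)|) = (2!/2^2) * (4/pi)^1 * sqrt(239)
= 0.5 * 1.273240 * 15.459625
= 9.8419

9.8419


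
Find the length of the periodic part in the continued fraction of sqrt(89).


Run the CF algorithm for sqrt(89).
a_0 = floor(sqrt(89)) = 9; set m_0=0, q_0=1.
Recurrence: m' = q*a - m,  q' = (d - m'^2)/q,  a' = floor((a_0 + m')/q').
  step 1: m=9, q=8, a=2
  step 2: m=7, q=5, a=3
  step 3: m=8, q=5, a=3
  step 4: m=7, q=8, a=2
  step 5: m=9, q=1, a=18
a_5 = 2*a_0 = 18, so the period closes here.
sqrt(89) = [9; 2, 3, 3, 2, 18]
Period length = 5

5


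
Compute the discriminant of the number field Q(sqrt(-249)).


For K = Q(sqrt(d)) with d squarefree: disc(K) = d if d = 1 mod 4, and disc(K) = 4d if d = 2 or 3 mod 4.
Here d = -249, and d mod 4 = 3.
d = 3 mod 4, not 1 (O_K = Z[sqrt(d)]), so disc(K) = 4d = 4 * (-249) = -996

-996


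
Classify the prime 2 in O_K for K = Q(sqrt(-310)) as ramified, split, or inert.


K = Q(sqrt(-310)). Since d mod 4 = 2, disc(K) = -1240.
Check p | disc: -1240 mod 2 = 0.
p divides disc, so p ramifies: (p) = P^2 with e=2, f=1, g=1.
Therefore p is ramified.

ramified


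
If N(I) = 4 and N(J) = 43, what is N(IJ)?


N(IJ) = N(I) * N(J)
= 4 * 43
= 172

172


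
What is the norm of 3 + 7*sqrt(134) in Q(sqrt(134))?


N(a + b*sqrt(d)) = a^2 - d*b^2
= (3)^2 - (134)*(7)^2
= 9 - 6566
= -6557

-6557


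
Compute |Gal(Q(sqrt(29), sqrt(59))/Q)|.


The 2 square roots of distinct primes are multiplicatively independent over Q,
so [K:Q] = 2^2 and Gal(K/Q) is isomorphic to (Z/2Z)^2.
|Gal| = 2^2 = 4

4


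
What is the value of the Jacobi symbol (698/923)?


Compute (698/923) via quadratic reciprocity:
  pull out 2: (2/923) = -1  (since 923 mod 8 = 3)
  reciprocity: (349/923) -> +(923/349)
  reduce: (225/349)
  reciprocity: (225/349) -> +(349/225)
  reduce: (124/225)
  pull out 2: (2/225) = +1  (since 225 mod 8 = 1)
  pull out 2: (2/225) = +1  (since 225 mod 8 = 1)
  reciprocity: (31/225) -> +(225/31)
  reduce: (8/31)
  pull out 2: (2/31) = +1  (since 31 mod 8 = 7)
  pull out 2: (2/31) = +1  (since 31 mod 8 = 7)
  pull out 2: (2/31) = +1  (since 31 mod 8 = 7)
  (1/31) = 1
Product of signs = -1

-1


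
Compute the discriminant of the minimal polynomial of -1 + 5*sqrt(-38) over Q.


The element -1 + 5*sqrt(-38) has minimal polynomial:
x^2 + 2*x + 951
Discriminant = (2)^2 - 4*(951)
= 4 - 3804
= -3800

-3800


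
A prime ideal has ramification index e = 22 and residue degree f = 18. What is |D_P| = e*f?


|D_P| = e * f
= 22 * 18
= 396

396


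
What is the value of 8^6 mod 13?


p = 13 is prime and the exponent is (p-1)/2 = 6, so by Euler's criterion 8^6 = (8/13) = +1 or -1 mod 13.
Compute by square-and-multiply:
  6 = 4 + 2 (binary 110)
  Repeated squaring mod 13: 8^1 = 8, 8^2 = 12, 8^4 = 1
  8^6 = 8^4 * 8^2 = 1 * 12 mod 13
    1 * 12 = 12 = 12 mod 13
  8^6 = 12 mod 13
Result 12 = p - 1 = -1 mod 13: 8 is a quadratic non-residue mod 13. As a residue in [0, p-1] the value is 12.
8^6 mod 13 = 12

12


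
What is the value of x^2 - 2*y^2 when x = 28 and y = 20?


x^2 - d*y^2
= 28^2 - 2*20^2
= 784 - 800
= -16

-16


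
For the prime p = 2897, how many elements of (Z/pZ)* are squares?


For prime p, the number of non-zero quadratic residues is (p-1)/2.
= (2897-1)/2
= 1448

1448


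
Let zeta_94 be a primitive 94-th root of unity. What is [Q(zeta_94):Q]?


The degree equals Euler's totient phi(94).
94 = 2 * 47
phi(94) = 46

46


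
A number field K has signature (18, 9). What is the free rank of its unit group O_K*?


By Dirichlet's unit theorem:
rank = r1 + r2 - 1
= 18 + 9 - 1
= 26

26


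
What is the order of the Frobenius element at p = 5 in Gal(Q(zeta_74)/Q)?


The Frobenius at p in Gal(Q(zeta_n)/Q) = (Z/nZ)* is the class of p, so its order is ord_74(5), the smallest k >= 1 with 5^k = 1 mod 74.
n = 74 = 2 * 37, phi(74) = 36; the order divides phi(n).
Divisors of 36: 1, 2, 3, 4, 6, 9, 12, 18, 36
Repeated squaring mod 74: 5^1 = 5, 5^2 = 25, 5^4 = 33, 5^8 = 53, 5^16 = 71, 5^32 = 9
Test divisors in increasing order:
  k=1: 5^1 = 5 mod 74
  k=2: 5^2 = 25 mod 74
  k=3: 5^3 = 25 * 5 = 51 mod 74
  k=4: 5^4 = 33 mod 74
  k=6: 5^6 = 33 * 25 = 11 mod 74
  k=9: 5^9 = 53 * 5 = 43 mod 74
  k=12: 5^12 = 53 * 33 = 47 mod 74
  k=18: 5^18 = 71 * 25 = 73 mod 74
  k=36: 5^36 = 9 * 33 = 1 mod 74  <- first divisor giving 1
Order = 36

36


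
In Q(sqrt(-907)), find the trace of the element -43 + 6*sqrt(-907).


Tr(a + b*sqrt(d)) = (a + b*sqrt(d)) + (a - b*sqrt(d)) = 2a
= 2 * (-43)
= -86

-86


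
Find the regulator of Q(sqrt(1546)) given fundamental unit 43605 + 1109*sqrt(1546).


epsilon = 43605 + 1109*sqrt(1546)
= 87210.0000
R = ln(87210.0000)
= 11.3761

11.3761


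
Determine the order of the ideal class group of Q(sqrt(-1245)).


K = Q(sqrt(-1245)). d mod 4 = 3, so D = disc(K) = 4d = -4980
h(K) equals the number of primitive reduced positive-definite forms (a, b, c) = a*x^2 + b*x*y + c*y^2 with b^2 - 4ac = D,
where reduced means |b| <= a <= c, with b >= 0 whenever |b| = a or a = c, and primitive means gcd(a, b, c) = 1.
Reduced forces 3a^2 <= |D| = 4980, so 1 <= a <= 40; b must have the parity of D, and c = (b^2 - D)/(4a) must be an integer >= a.
Enumerate a = 1..40, b in [-a, a]:
  a=1: (1, 0, 1245)  [1]
  a=2: (2, 2, 623)  [1]
  a=3: (3, 0, 415)  [1]
  a=4: none
  a=5: (5, 0, 249)  [1]
  a=6: (6, 6, 209)  [1]
  a=7: (7, -2, 178), (7, 2, 178)  [2]
  a=8..9: none
  a=10: (10, 10, 127)  [1]
  a=11: (11, -6, 114), (11, 6, 114)  [2]
  a=12: none
  a=13: (13, -8, 97), (13, 8, 97)  [2]
  a=14: (14, -2, 89), (14, 2, 89)  [2]
  a=15: (15, 0, 83)  [1]
  a=16: none
  a=17: (17, -16, 77), (17, 16, 77)  [2]
  a=18: none
  a=19: (19, -6, 66), (19, 6, 66)  [2]
  a=20: none
  a=21: (21, -12, 61), (21, 12, 61)  [2]
  a=22: (22, -6, 57), (22, 6, 57)  [2]
  a=23..25: none
  a=26: (26, -18, 51), (26, 18, 51)  [2]
  a=27..29: none
  a=30: (30, 30, 49)  [1]
  a=31..32: none
  a=33: (33, -6, 38), (33, 6, 38)  [2]
  a=34: (34, -18, 39), (34, 18, 39)  [2]
  a=35: (35, -30, 42), (35, 30, 42)  [2]
  a=36..40: none
Total reduced forms: 1 + 1 + 1 + 1 + 1 + 2 + 1 + 2 + 2 + 2 + 1 + 2 + 2 + 2 + 2 + 2 + 1 + 2 + 2 + 2 = 32
h = 32

32


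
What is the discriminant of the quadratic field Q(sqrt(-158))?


For K = Q(sqrt(d)) with d squarefree: disc(K) = d if d = 1 mod 4, and disc(K) = 4d if d = 2 or 3 mod 4.
Here d = -158, and d mod 4 = 2.
d = 2 mod 4, not 1 (O_K = Z[sqrt(d)]), so disc(K) = 4d = 4 * (-158) = -632

-632


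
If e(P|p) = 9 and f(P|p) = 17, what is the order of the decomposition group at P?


|D_P| = e * f
= 9 * 17
= 153

153


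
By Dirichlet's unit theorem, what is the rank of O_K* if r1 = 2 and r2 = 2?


By Dirichlet's unit theorem:
rank = r1 + r2 - 1
= 2 + 2 - 1
= 3

3


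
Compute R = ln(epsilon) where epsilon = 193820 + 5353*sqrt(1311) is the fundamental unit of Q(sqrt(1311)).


epsilon = 193820 + 5353*sqrt(1311)
= 387640.0000
R = ln(387640.0000)
= 12.8678

12.8678


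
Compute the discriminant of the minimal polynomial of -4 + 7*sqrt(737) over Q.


The element -4 + 7*sqrt(737) has minimal polynomial:
x^2 + 8*x - 36097
Discriminant = (8)^2 - 4*(-36097)
= 64 + 144388
= 144452

144452


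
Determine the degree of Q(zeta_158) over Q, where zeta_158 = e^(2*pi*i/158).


The degree equals Euler's totient phi(158).
158 = 2 * 79
phi(158) = 78

78


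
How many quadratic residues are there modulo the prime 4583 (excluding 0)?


For prime p, the number of non-zero quadratic residues is (p-1)/2.
= (4583-1)/2
= 2291

2291


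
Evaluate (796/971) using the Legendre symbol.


p = 971 is prime, so compute (796/971) with the reciprocity algorithm (Jacobi-symbol steps: pull out 2s via (2/n), flip via reciprocity, reduce):
  pull out 2: (2/971) = -1  (since 971 mod 8 = 3)
  pull out 2: (2/971) = -1  (since 971 mod 8 = 3)
  reciprocity: (199/971) -> -(971/199)
  reduce: (175/199)
  reciprocity: (175/199) -> -(199/175)
  reduce: (24/175)
  pull out 2: (2/175) = +1  (since 175 mod 8 = 7)
  pull out 2: (2/175) = +1  (since 175 mod 8 = 7)
  pull out 2: (2/175) = +1  (since 175 mod 8 = 7)
  reciprocity: (3/175) -> -(175/3)
  reduce: (1/3)
  (1/3) = 1
Product of signs = -1
(796/971) = -1

-1


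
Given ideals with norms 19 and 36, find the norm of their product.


N(IJ) = N(I) * N(J)
= 19 * 36
= 684

684


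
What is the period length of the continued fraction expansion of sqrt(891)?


Run the CF algorithm for sqrt(891).
a_0 = floor(sqrt(891)) = 29; set m_0=0, q_0=1.
Recurrence: m' = q*a - m,  q' = (d - m'^2)/q,  a' = floor((a_0 + m')/q').
  step 1: m=29, q=50, a=1
  step 2: m=21, q=9, a=5
  step 3: m=24, q=35, a=1
  step 4: m=11, q=22, a=1
  step 5: m=11, q=35, a=1
  step 6: m=24, q=9, a=5
  step 7: m=21, q=50, a=1
  step 8: m=29, q=1, a=58
a_8 = 2*a_0 = 58, so the period closes here.
sqrt(891) = [29; 1, 5, 1, 1, 1, 5, 1, 58]
Period length = 8

8


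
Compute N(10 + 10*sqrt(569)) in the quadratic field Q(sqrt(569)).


N(a + b*sqrt(d)) = a^2 - d*b^2
= (10)^2 - (569)*(10)^2
= 100 - 56900
= -56800

-56800


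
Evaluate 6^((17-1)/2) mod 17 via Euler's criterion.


p = 17 is prime and the exponent is (p-1)/2 = 8, so by Euler's criterion 6^8 = (6/17) = +1 or -1 mod 17.
Compute by square-and-multiply:
  8 = 8 (binary 1000)
  Repeated squaring mod 17: 6^1 = 6, 6^2 = 2, 6^4 = 4, 6^8 = 16
  6^8 = 16 mod 17
Result 16 = p - 1 = -1 mod 17: 6 is a quadratic non-residue mod 17. As a residue in [0, p-1] the value is 16.
6^8 mod 17 = 16

16


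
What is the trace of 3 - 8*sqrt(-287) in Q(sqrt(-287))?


Tr(a + b*sqrt(d)) = (a + b*sqrt(d)) + (a - b*sqrt(d)) = 2a
= 2 * (3)
= 6

6


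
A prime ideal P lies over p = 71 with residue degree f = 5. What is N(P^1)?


N(P^a) = p^(a*f)
= 71^(1*5)
= 71^5
= 1804229351

1804229351


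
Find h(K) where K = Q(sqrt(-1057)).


K = Q(sqrt(-1057)). d mod 4 = 3, so D = disc(K) = 4d = -4228
h(K) equals the number of primitive reduced positive-definite forms (a, b, c) = a*x^2 + b*x*y + c*y^2 with b^2 - 4ac = D,
where reduced means |b| <= a <= c, with b >= 0 whenever |b| = a or a = c, and primitive means gcd(a, b, c) = 1.
Reduced forces 3a^2 <= |D| = 4228, so 1 <= a <= 37; b must have the parity of D, and c = (b^2 - D)/(4a) must be an integer >= a.
Enumerate a = 1..37, b in [-a, a]:
  a=1: (1, 0, 1057)  [1]
  a=2: (2, 2, 529)  [1]
  a=3..6: none
  a=7: (7, 0, 151)  [1]
  a=8..12: none
  a=13: (13, -6, 82), (13, 6, 82)  [2]
  a=14: (14, 14, 79)  [1]
  a=15..18: none
  a=19: (19, -16, 59), (19, 16, 59)  [2]
  a=20..22: none
  a=23: (23, -2, 46), (23, 2, 46)  [2]
  a=24..25: none
  a=26: (26, -6, 41), (26, 6, 41)  [2]
  a=27..28: none
  a=29: (29, -8, 37), (29, 8, 37)  [2]
  a=30: none
  a=31: (31, -22, 38), (31, 22, 38)  [2]
  a=32..37: none
Total reduced forms: 1 + 1 + 1 + 2 + 1 + 2 + 2 + 2 + 2 + 2 = 16
h = 16

16


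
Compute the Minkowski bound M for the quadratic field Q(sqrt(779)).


d = 779, d mod 4 = 3, so disc(K) = 4d = 3116; |disc(K)| = 3116
Real quadratic field, so n = 2, s = r2 = 0, r1 = 2
M = (n!/n^n) * (4/pi)^s * sqrt(|disc(K)|) = (2!/2^2) * (4/pi)^0 * sqrt(3116)
= 0.5 * 1.000000 * 55.821143
= 27.9106

27.9106


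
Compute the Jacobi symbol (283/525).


Compute (283/525) via quadratic reciprocity:
  reciprocity: (283/525) -> +(525/283)
  reduce: (242/283)
  pull out 2: (2/283) = -1  (since 283 mod 8 = 3)
  reciprocity: (121/283) -> +(283/121)
  reduce: (41/121)
  reciprocity: (41/121) -> +(121/41)
  reduce: (39/41)
  reciprocity: (39/41) -> +(41/39)
  reduce: (2/39)
  pull out 2: (2/39) = +1  (since 39 mod 8 = 7)
  (1/39) = 1
Product of signs = -1

-1


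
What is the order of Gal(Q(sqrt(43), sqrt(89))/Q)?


The 2 square roots of distinct primes are multiplicatively independent over Q,
so [K:Q] = 2^2 and Gal(K/Q) is isomorphic to (Z/2Z)^2.
|Gal| = 2^2 = 4

4


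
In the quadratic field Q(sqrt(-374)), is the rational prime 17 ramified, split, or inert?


K = Q(sqrt(-374)). Since d mod 4 = 2, disc(K) = -1496.
Check p | disc: -1496 mod 17 = 0.
p divides disc, so p ramifies: (p) = P^2 with e=2, f=1, g=1.
Therefore p is ramified.

ramified


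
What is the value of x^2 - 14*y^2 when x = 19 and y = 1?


x^2 - d*y^2
= 19^2 - 14*1^2
= 361 - 14
= 347

347


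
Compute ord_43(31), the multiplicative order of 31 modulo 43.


We want ord_43(31), the smallest k >= 1 with 31^k = 1 mod 43.
n = 43 = 43, phi(43) = 42; the order divides phi(n).
Divisors of 42: 1, 2, 3, 6, 7, 14, 21, 42
Repeated squaring mod 43: 31^1 = 31, 31^2 = 15, 31^4 = 10, 31^8 = 14, 31^16 = 24, 31^32 = 17
Test divisors in increasing order:
  k=1: 31^1 = 31 mod 43
  k=2: 31^2 = 15 mod 43
  k=3: 31^3 = 15 * 31 = 35 mod 43
  k=6: 31^6 = 10 * 15 = 21 mod 43
  k=7: 31^7 = 10 * 15 * 31 = 6 mod 43
  k=14: 31^14 = 14 * 10 * 15 = 36 mod 43
  k=21: 31^21 = 24 * 10 * 31 = 1 mod 43  <- first divisor giving 1
Order = 21

21


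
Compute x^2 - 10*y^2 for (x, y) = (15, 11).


x^2 - d*y^2
= 15^2 - 10*11^2
= 225 - 1210
= -985

-985


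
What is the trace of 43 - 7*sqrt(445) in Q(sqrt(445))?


Tr(a + b*sqrt(d)) = (a + b*sqrt(d)) + (a - b*sqrt(d)) = 2a
= 2 * (43)
= 86

86


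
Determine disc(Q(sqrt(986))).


For K = Q(sqrt(d)) with d squarefree: disc(K) = d if d = 1 mod 4, and disc(K) = 4d if d = 2 or 3 mod 4.
Here d = 986, and d mod 4 = 2.
d = 2 mod 4, not 1 (O_K = Z[sqrt(d)]), so disc(K) = 4d = 4 * (986) = 3944

3944


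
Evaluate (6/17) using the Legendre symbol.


p = 17 is prime, so compute (6/17) with the reciprocity algorithm (Jacobi-symbol steps: pull out 2s via (2/n), flip via reciprocity, reduce):
  pull out 2: (2/17) = +1  (since 17 mod 8 = 1)
  reciprocity: (3/17) -> +(17/3)
  reduce: (2/3)
  pull out 2: (2/3) = -1  (since 3 mod 8 = 3)
  (1/3) = 1
Product of signs = -1
(6/17) = -1

-1


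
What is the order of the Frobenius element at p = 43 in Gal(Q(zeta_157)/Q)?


The Frobenius at p in Gal(Q(zeta_n)/Q) = (Z/nZ)* is the class of p, so its order is ord_157(43), the smallest k >= 1 with 43^k = 1 mod 157.
n = 157 = 157, phi(157) = 156; the order divides phi(n).
Divisors of 156: 1, 2, 3, 4, 6, 12, 13, 26, 39, 52, 78, 156
Repeated squaring mod 157: 43^1 = 43, 43^2 = 122, 43^4 = 126, 43^8 = 19, 43^16 = 47, 43^32 = 11, 43^64 = 121, 43^128 = 40
Test divisors in increasing order:
  k=1: 43^1 = 43 mod 157
  k=2: 43^2 = 122 mod 157
  k=3: 43^3 = 122 * 43 = 65 mod 157
  k=4: 43^4 = 126 mod 157
  k=6: 43^6 = 126 * 122 = 143 mod 157
  k=12: 43^12 = 19 * 126 = 39 mod 157
  k=13: 43^13 = 19 * 126 * 43 = 107 mod 157
  k=26: 43^26 = 47 * 19 * 122 = 145 mod 157
  k=39: 43^39 = 11 * 126 * 122 * 43 = 129 mod 157
  k=52: 43^52 = 11 * 47 * 126 = 144 mod 157
  k=78: 43^78 = 121 * 19 * 126 * 122 = 156 mod 157
  k=156: 43^156 = 40 * 47 * 19 * 126 = 1 mod 157  <- first divisor giving 1
Order = 156

156


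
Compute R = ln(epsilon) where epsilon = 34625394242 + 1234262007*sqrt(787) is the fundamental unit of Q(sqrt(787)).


epsilon = 34625394242 + 1234262007*sqrt(787)
= 6.9251e+10
R = ln(6.9251e+10)
= 24.9610

24.9610


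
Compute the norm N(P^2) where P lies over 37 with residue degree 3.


N(P^a) = p^(a*f)
= 37^(2*3)
= 37^6
= 2565726409

2565726409


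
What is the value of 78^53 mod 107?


p = 107 is prime and the exponent is (p-1)/2 = 53, so by Euler's criterion 78^53 = (78/107) = +1 or -1 mod 107.
Compute by square-and-multiply:
  53 = 32 + 16 + 4 + 1 (binary 110101)
  Repeated squaring mod 107: 78^1 = 78, 78^2 = 92, 78^4 = 11, 78^8 = 14, 78^16 = 89, 78^32 = 3
  78^53 = 78^32 * 78^16 * 78^4 * 78^1 = 3 * 89 * 11 * 78 mod 107
    3 * 89 = 267 = 53 mod 107
    53 * 11 = 583 = 48 mod 107
    48 * 78 = 3744 = 106 mod 107
  78^53 = 106 mod 107
Result 106 = p - 1 = -1 mod 107: 78 is a quadratic non-residue mod 107. As a residue in [0, p-1] the value is 106.
78^53 mod 107 = 106

106


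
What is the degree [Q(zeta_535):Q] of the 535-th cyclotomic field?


The degree equals Euler's totient phi(535).
535 = 5 * 107
phi(535) = 424

424


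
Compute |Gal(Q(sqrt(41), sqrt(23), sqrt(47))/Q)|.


The 3 square roots of distinct primes are multiplicatively independent over Q,
so [K:Q] = 2^3 and Gal(K/Q) is isomorphic to (Z/2Z)^3.
|Gal| = 2^3 = 8

8


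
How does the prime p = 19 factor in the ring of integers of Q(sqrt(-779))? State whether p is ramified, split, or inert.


K = Q(sqrt(-779)). Since d mod 4 = 1, disc(K) = -779.
Check p | disc: -779 mod 19 = 0.
p divides disc, so p ramifies: (p) = P^2 with e=2, f=1, g=1.
Therefore p is ramified.

ramified


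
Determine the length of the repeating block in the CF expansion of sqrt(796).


Run the CF algorithm for sqrt(796).
a_0 = floor(sqrt(796)) = 28; set m_0=0, q_0=1.
Recurrence: m' = q*a - m,  q' = (d - m'^2)/q,  a' = floor((a_0 + m')/q').
  step 1: m=28, q=12, a=4
  step 2: m=20, q=33, a=1
  step 3: m=13, q=19, a=2
  step 4: m=25, q=9, a=5
  step 5: m=20, q=44, a=1
  step 6: m=24, q=5, a=10
  step 7: m=26, q=24, a=2
  step 8: m=22, q=13, a=3
  step 9: m=17, q=39, a=1
  step 10: m=22, q=8, a=6
  step 11: m=26, q=15, a=3
  step 12: m=19, q=29, a=1
  step 13: m=10, q=24, a=1
  step 14: m=14, q=25, a=1
  step 15: m=11, q=27, a=1
  step 16: m=16, q=20, a=2
  step 17: m=24, q=11, a=4
  step 18: m=20, q=36, a=1
  step 19: m=16, q=15, a=2
  step 20: m=14, q=40, a=1
  step 21: m=26, q=3, a=18
  step 22: m=28, q=4, a=14
  step 23: m=28, q=3, a=18
  step 24: m=26, q=40, a=1
  step 25: m=14, q=15, a=2
  step 26: m=16, q=36, a=1
  step 27: m=20, q=11, a=4
  step 28: m=24, q=20, a=2
  step 29: m=16, q=27, a=1
  step 30: m=11, q=25, a=1
  step 31: m=14, q=24, a=1
  step 32: m=10, q=29, a=1
  step 33: m=19, q=15, a=3
  step 34: m=26, q=8, a=6
  step 35: m=22, q=39, a=1
  step 36: m=17, q=13, a=3
  step 37: m=22, q=24, a=2
  step 38: m=26, q=5, a=10
  step 39: m=24, q=44, a=1
  step 40: m=20, q=9, a=5
  step 41: m=25, q=19, a=2
  step 42: m=13, q=33, a=1
  step 43: m=20, q=12, a=4
  step 44: m=28, q=1, a=56
a_44 = 2*a_0 = 56, so the period closes here.
sqrt(796) = [28; 4, 1, 2, 5, 1, 10, 2, 3, 1, 6, 3, 1, 1, 1, 1, 2, 4, 1, 2, 1, 18, 14, 18, 1, 2, 1, 4, 2, 1, 1, 1, 1, 3, 6, 1, 3, 2, 10, 1, 5, 2, 1, 4, 56]
Period length = 44

44


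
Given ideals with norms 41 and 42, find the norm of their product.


N(IJ) = N(I) * N(J)
= 41 * 42
= 1722

1722


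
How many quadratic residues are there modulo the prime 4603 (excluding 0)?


For prime p, the number of non-zero quadratic residues is (p-1)/2.
= (4603-1)/2
= 2301

2301


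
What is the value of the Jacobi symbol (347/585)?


Compute (347/585) via quadratic reciprocity:
  reciprocity: (347/585) -> +(585/347)
  reduce: (238/347)
  pull out 2: (2/347) = -1  (since 347 mod 8 = 3)
  reciprocity: (119/347) -> -(347/119)
  reduce: (109/119)
  reciprocity: (109/119) -> +(119/109)
  reduce: (10/109)
  pull out 2: (2/109) = -1  (since 109 mod 8 = 5)
  reciprocity: (5/109) -> +(109/5)
  reduce: (4/5)
  pull out 2: (2/5) = -1  (since 5 mod 8 = 5)
  pull out 2: (2/5) = -1  (since 5 mod 8 = 5)
  (1/5) = 1
Product of signs = -1

-1


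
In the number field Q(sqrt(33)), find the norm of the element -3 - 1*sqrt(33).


N(a + b*sqrt(d)) = a^2 - d*b^2
= (-3)^2 - (33)*(-1)^2
= 9 - 33
= -24

-24


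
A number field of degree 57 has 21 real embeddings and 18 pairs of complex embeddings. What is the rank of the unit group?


By Dirichlet's unit theorem:
rank = r1 + r2 - 1
= 21 + 18 - 1
= 38

38


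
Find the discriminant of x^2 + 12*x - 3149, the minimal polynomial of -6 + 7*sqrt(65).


The element -6 + 7*sqrt(65) has minimal polynomial:
x^2 + 12*x - 3149
Discriminant = (12)^2 - 4*(-3149)
= 144 + 12596
= 12740

12740


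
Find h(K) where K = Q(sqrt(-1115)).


K = Q(sqrt(-1115)). d mod 4 = 1, so D = disc(K) = d = -1115
h(K) equals the number of primitive reduced positive-definite forms (a, b, c) = a*x^2 + b*x*y + c*y^2 with b^2 - 4ac = D,
where reduced means |b| <= a <= c, with b >= 0 whenever |b| = a or a = c, and primitive means gcd(a, b, c) = 1.
Reduced forces 3a^2 <= |D| = 1115, so 1 <= a <= 19; b must have the parity of D, and c = (b^2 - D)/(4a) must be an integer >= a.
Enumerate a = 1..19, b in [-a, a]:
  a=1: (1, 1, 279)  [1]
  a=2: none
  a=3: (3, -1, 93), (3, 1, 93)  [2]
  a=4: none
  a=5: (5, 5, 57)  [1]
  a=6..8: none
  a=9: (9, -1, 31), (9, 1, 31)  [2]
  a=10..12: none
  a=13: (13, -9, 23), (13, 9, 23)  [2]
  a=14: none
  a=15: (15, -5, 19), (15, 5, 19)  [2]
  a=16..19: none
Total reduced forms: 1 + 2 + 1 + 2 + 2 + 2 = 10
h = 10

10


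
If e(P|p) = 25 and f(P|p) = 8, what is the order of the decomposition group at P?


|D_P| = e * f
= 25 * 8
= 200

200


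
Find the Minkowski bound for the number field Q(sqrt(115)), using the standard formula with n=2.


d = 115, d mod 4 = 3, so disc(K) = 4d = 460; |disc(K)| = 460
Real quadratic field, so n = 2, s = r2 = 0, r1 = 2
M = (n!/n^n) * (4/pi)^s * sqrt(|disc(K)|) = (2!/2^2) * (4/pi)^0 * sqrt(460)
= 0.5 * 1.000000 * 21.447611
= 10.7238

10.7238


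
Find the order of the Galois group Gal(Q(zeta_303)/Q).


|Gal(Q(zeta_303)/Q)| = phi(303)
= 200

200


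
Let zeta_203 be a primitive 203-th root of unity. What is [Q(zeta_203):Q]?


The degree equals Euler's totient phi(203).
203 = 7 * 29
phi(203) = 168

168


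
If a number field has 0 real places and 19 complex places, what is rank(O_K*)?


By Dirichlet's unit theorem:
rank = r1 + r2 - 1
= 0 + 19 - 1
= 18

18


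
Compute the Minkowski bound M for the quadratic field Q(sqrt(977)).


d = 977, d mod 4 = 1, so disc(K) = d = 977; |disc(K)| = 977
Real quadratic field, so n = 2, s = r2 = 0, r1 = 2
M = (n!/n^n) * (4/pi)^s * sqrt(|disc(K)|) = (2!/2^2) * (4/pi)^0 * sqrt(977)
= 0.5 * 1.000000 * 31.256999
= 15.6285

15.6285


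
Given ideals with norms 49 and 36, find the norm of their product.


N(IJ) = N(I) * N(J)
= 49 * 36
= 1764

1764


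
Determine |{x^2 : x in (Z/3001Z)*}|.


For prime p, the number of non-zero quadratic residues is (p-1)/2.
= (3001-1)/2
= 1500

1500


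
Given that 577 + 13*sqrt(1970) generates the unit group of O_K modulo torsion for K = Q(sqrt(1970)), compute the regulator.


epsilon = 577 + 13*sqrt(1970)
= 1154.0009
R = ln(1154.0009)
= 7.0510

7.0510


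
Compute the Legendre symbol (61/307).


p = 307 is prime, so compute (61/307) with the reciprocity algorithm (Jacobi-symbol steps: pull out 2s via (2/n), flip via reciprocity, reduce):
  reciprocity: (61/307) -> +(307/61)
  reduce: (2/61)
  pull out 2: (2/61) = -1  (since 61 mod 8 = 5)
  (1/61) = 1
Product of signs = -1
(61/307) = -1

-1


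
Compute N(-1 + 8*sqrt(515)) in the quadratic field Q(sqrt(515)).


N(a + b*sqrt(d)) = a^2 - d*b^2
= (-1)^2 - (515)*(8)^2
= 1 - 32960
= -32959

-32959


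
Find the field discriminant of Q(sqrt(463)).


For K = Q(sqrt(d)) with d squarefree: disc(K) = d if d = 1 mod 4, and disc(K) = 4d if d = 2 or 3 mod 4.
Here d = 463, and d mod 4 = 3.
d = 3 mod 4, not 1 (O_K = Z[sqrt(d)]), so disc(K) = 4d = 4 * (463) = 1852

1852


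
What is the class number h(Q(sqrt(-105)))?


K = Q(sqrt(-105)). d mod 4 = 3, so D = disc(K) = 4d = -420
h(K) equals the number of primitive reduced positive-definite forms (a, b, c) = a*x^2 + b*x*y + c*y^2 with b^2 - 4ac = D,
where reduced means |b| <= a <= c, with b >= 0 whenever |b| = a or a = c, and primitive means gcd(a, b, c) = 1.
Reduced forces 3a^2 <= |D| = 420, so 1 <= a <= 11; b must have the parity of D, and c = (b^2 - D)/(4a) must be an integer >= a.
Enumerate a = 1..11, b in [-a, a]:
  a=1: (1, 0, 105)  [1]
  a=2: (2, 2, 53)  [1]
  a=3: (3, 0, 35)  [1]
  a=4: none
  a=5: (5, 0, 21)  [1]
  a=6: (6, 6, 19)  [1]
  a=7: (7, 0, 15)  [1]
  a=8..9: none
  a=10: (10, 10, 13)  [1]
  a=11: (11, 8, 11)  [1]
Total reduced forms: 1 + 1 + 1 + 1 + 1 + 1 + 1 + 1 = 8
h = 8

8


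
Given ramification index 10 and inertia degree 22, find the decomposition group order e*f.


|D_P| = e * f
= 10 * 22
= 220

220


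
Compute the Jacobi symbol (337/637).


Compute (337/637) via quadratic reciprocity:
  reciprocity: (337/637) -> +(637/337)
  reduce: (300/337)
  pull out 2: (2/337) = +1  (since 337 mod 8 = 1)
  pull out 2: (2/337) = +1  (since 337 mod 8 = 1)
  reciprocity: (75/337) -> +(337/75)
  reduce: (37/75)
  reciprocity: (37/75) -> +(75/37)
  reduce: (1/37)
  (1/37) = 1
Product of signs = 1

1


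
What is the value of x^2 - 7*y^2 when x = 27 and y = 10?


x^2 - d*y^2
= 27^2 - 7*10^2
= 729 - 700
= 29

29


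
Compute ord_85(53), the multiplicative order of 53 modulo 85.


We want ord_85(53), the smallest k >= 1 with 53^k = 1 mod 85.
n = 85 = 5 * 17, phi(85) = 64; the order divides phi(n).
Divisors of 64: 1, 2, 4, 8, 16, 32, 64
Repeated squaring mod 85: 53^1 = 53, 53^2 = 4, 53^4 = 16, 53^8 = 1, 53^16 = 1, 53^32 = 1, 53^64 = 1
Test divisors in increasing order:
  k=1: 53^1 = 53 mod 85
  k=2: 53^2 = 4 mod 85
  k=4: 53^4 = 16 mod 85
  k=8: 53^8 = 1 mod 85  <- first divisor giving 1
Order = 8

8


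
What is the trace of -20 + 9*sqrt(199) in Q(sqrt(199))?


Tr(a + b*sqrt(d)) = (a + b*sqrt(d)) + (a - b*sqrt(d)) = 2a
= 2 * (-20)
= -40

-40


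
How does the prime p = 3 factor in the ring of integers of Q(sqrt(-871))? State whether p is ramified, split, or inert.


K = Q(sqrt(-871)). Since d mod 4 = 1, disc(K) = -871.
Check p | disc: -871 mod 3 = 2.
p does not divide disc. Compute Legendre symbol (d/p):
2^((3-1)/2) mod 3 = -1
(d/p) = -1, so p is inert: (p) stays prime with e=1, f=2, g=1.
Therefore p is inert.

inert


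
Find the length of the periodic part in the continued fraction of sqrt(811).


Run the CF algorithm for sqrt(811).
a_0 = floor(sqrt(811)) = 28; set m_0=0, q_0=1.
Recurrence: m' = q*a - m,  q' = (d - m'^2)/q,  a' = floor((a_0 + m')/q').
  step 1: m=28, q=27, a=2
  step 2: m=26, q=5, a=10
  step 3: m=24, q=47, a=1
  step 4: m=23, q=6, a=8
  step 5: m=25, q=31, a=1
  step 6: m=6, q=25, a=1
  step 7: m=19, q=18, a=2
  step 8: m=17, q=29, a=1
  step 9: m=12, q=23, a=1
  step 10: m=11, q=30, a=1
  step 11: m=19, q=15, a=3
  step 12: m=26, q=9, a=6
  step 13: m=28, q=3, a=18
  step 14: m=26, q=45, a=1
  step 15: m=19, q=10, a=4
  step 16: m=21, q=37, a=1
  step 17: m=16, q=15, a=2
  step 18: m=14, q=41, a=1
  step 19: m=27, q=2, a=27
  step 20: m=27, q=41, a=1
  step 21: m=14, q=15, a=2
  step 22: m=16, q=37, a=1
  step 23: m=21, q=10, a=4
  step 24: m=19, q=45, a=1
  step 25: m=26, q=3, a=18
  step 26: m=28, q=9, a=6
  step 27: m=26, q=15, a=3
  step 28: m=19, q=30, a=1
  step 29: m=11, q=23, a=1
  step 30: m=12, q=29, a=1
  step 31: m=17, q=18, a=2
  step 32: m=19, q=25, a=1
  step 33: m=6, q=31, a=1
  step 34: m=25, q=6, a=8
  step 35: m=23, q=47, a=1
  step 36: m=24, q=5, a=10
  step 37: m=26, q=27, a=2
  step 38: m=28, q=1, a=56
a_38 = 2*a_0 = 56, so the period closes here.
sqrt(811) = [28; 2, 10, 1, 8, 1, 1, 2, 1, 1, 1, 3, 6, 18, 1, 4, 1, 2, 1, 27, 1, 2, 1, 4, 1, 18, 6, 3, 1, 1, 1, 2, 1, 1, 8, 1, 10, 2, 56]
Period length = 38

38


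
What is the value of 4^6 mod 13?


p = 13 is prime and the exponent is (p-1)/2 = 6, so by Euler's criterion 4^6 = (4/13) = +1 or -1 mod 13.
Compute by square-and-multiply:
  6 = 4 + 2 (binary 110)
  Repeated squaring mod 13: 4^1 = 4, 4^2 = 3, 4^4 = 9
  4^6 = 4^4 * 4^2 = 9 * 3 mod 13
    9 * 3 = 27 = 1 mod 13
  4^6 = 1 mod 13
Result 1: 4 is a quadratic residue mod 13.
4^6 mod 13 = 1

1


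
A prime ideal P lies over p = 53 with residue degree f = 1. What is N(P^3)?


N(P^a) = p^(a*f)
= 53^(3*1)
= 53^3
= 148877

148877


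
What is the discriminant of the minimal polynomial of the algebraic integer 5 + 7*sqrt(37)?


The element 5 + 7*sqrt(37) has minimal polynomial:
x^2 - 10*x - 1788
Discriminant = (-10)^2 - 4*(-1788)
= 100 + 7152
= 7252

7252


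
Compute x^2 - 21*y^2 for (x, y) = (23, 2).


x^2 - d*y^2
= 23^2 - 21*2^2
= 529 - 84
= 445

445


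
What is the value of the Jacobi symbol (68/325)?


Compute (68/325) via quadratic reciprocity:
  pull out 2: (2/325) = -1  (since 325 mod 8 = 5)
  pull out 2: (2/325) = -1  (since 325 mod 8 = 5)
  reciprocity: (17/325) -> +(325/17)
  reduce: (2/17)
  pull out 2: (2/17) = +1  (since 17 mod 8 = 1)
  (1/17) = 1
Product of signs = 1

1


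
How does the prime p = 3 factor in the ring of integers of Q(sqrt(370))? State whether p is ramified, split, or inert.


K = Q(sqrt(370)). Since d mod 4 = 2, disc(K) = 1480.
Check p | disc: 1480 mod 3 = 1.
p does not divide disc. Compute Legendre symbol (d/p):
1^((3-1)/2) mod 3 = 1
(d/p) = 1, so p splits: (p) = P*P' with e=1, f=1, g=2.
Therefore p is split.

split


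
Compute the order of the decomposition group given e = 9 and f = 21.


|D_P| = e * f
= 9 * 21
= 189

189


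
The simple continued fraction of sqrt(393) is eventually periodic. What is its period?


Run the CF algorithm for sqrt(393).
a_0 = floor(sqrt(393)) = 19; set m_0=0, q_0=1.
Recurrence: m' = q*a - m,  q' = (d - m'^2)/q,  a' = floor((a_0 + m')/q').
  step 1: m=19, q=32, a=1
  step 2: m=13, q=7, a=4
  step 3: m=15, q=24, a=1
  step 4: m=9, q=13, a=2
  step 5: m=17, q=8, a=4
  step 6: m=15, q=21, a=1
  step 7: m=6, q=17, a=1
  step 8: m=11, q=16, a=1
  step 9: m=5, q=23, a=1
  step 10: m=18, q=3, a=12
  step 11: m=18, q=23, a=1
  step 12: m=5, q=16, a=1
  step 13: m=11, q=17, a=1
  step 14: m=6, q=21, a=1
  step 15: m=15, q=8, a=4
  step 16: m=17, q=13, a=2
  step 17: m=9, q=24, a=1
  step 18: m=15, q=7, a=4
  step 19: m=13, q=32, a=1
  step 20: m=19, q=1, a=38
a_20 = 2*a_0 = 38, so the period closes here.
sqrt(393) = [19; 1, 4, 1, 2, 4, 1, 1, 1, 1, 12, 1, 1, 1, 1, 4, 2, 1, 4, 1, 38]
Period length = 20

20


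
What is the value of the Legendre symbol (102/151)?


p = 151 is prime, so compute (102/151) with the reciprocity algorithm (Jacobi-symbol steps: pull out 2s via (2/n), flip via reciprocity, reduce):
  pull out 2: (2/151) = +1  (since 151 mod 8 = 7)
  reciprocity: (51/151) -> -(151/51)
  reduce: (49/51)
  reciprocity: (49/51) -> +(51/49)
  reduce: (2/49)
  pull out 2: (2/49) = +1  (since 49 mod 8 = 1)
  (1/49) = 1
Product of signs = -1
(102/151) = -1

-1


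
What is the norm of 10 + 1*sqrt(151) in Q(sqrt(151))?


N(a + b*sqrt(d)) = a^2 - d*b^2
= (10)^2 - (151)*(1)^2
= 100 - 151
= -51

-51


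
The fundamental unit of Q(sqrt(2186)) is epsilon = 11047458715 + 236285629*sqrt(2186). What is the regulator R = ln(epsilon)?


epsilon = 11047458715 + 236285629*sqrt(2186)
= 2.2095e+10
R = ln(2.2095e+10)
= 23.8186

23.8186


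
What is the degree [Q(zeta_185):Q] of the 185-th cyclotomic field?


The degree equals Euler's totient phi(185).
185 = 5 * 37
phi(185) = 144

144


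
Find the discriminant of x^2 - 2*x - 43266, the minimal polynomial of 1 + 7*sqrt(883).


The element 1 + 7*sqrt(883) has minimal polynomial:
x^2 - 2*x - 43266
Discriminant = (-2)^2 - 4*(-43266)
= 4 + 173064
= 173068

173068


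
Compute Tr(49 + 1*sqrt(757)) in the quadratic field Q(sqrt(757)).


Tr(a + b*sqrt(d)) = (a + b*sqrt(d)) + (a - b*sqrt(d)) = 2a
= 2 * (49)
= 98

98


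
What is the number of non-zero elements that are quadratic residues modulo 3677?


For prime p, the number of non-zero quadratic residues is (p-1)/2.
= (3677-1)/2
= 1838

1838


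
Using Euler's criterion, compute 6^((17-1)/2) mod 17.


p = 17 is prime and the exponent is (p-1)/2 = 8, so by Euler's criterion 6^8 = (6/17) = +1 or -1 mod 17.
Compute by square-and-multiply:
  8 = 8 (binary 1000)
  Repeated squaring mod 17: 6^1 = 6, 6^2 = 2, 6^4 = 4, 6^8 = 16
  6^8 = 16 mod 17
Result 16 = p - 1 = -1 mod 17: 6 is a quadratic non-residue mod 17. As a residue in [0, p-1] the value is 16.
6^8 mod 17 = 16

16


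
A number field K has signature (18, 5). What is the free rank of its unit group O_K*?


By Dirichlet's unit theorem:
rank = r1 + r2 - 1
= 18 + 5 - 1
= 22

22


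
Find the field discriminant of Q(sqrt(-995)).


For K = Q(sqrt(d)) with d squarefree: disc(K) = d if d = 1 mod 4, and disc(K) = 4d if d = 2 or 3 mod 4.
Here d = -995, and d mod 4 = 1.
d = 1 mod 4 (O_K = Z[(1+sqrt(d))/2]), so disc(K) = d = -995

-995


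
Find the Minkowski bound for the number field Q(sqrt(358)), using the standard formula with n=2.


d = 358, d mod 4 = 2, so disc(K) = 4d = 1432; |disc(K)| = 1432
Real quadratic field, so n = 2, s = r2 = 0, r1 = 2
M = (n!/n^n) * (4/pi)^s * sqrt(|disc(K)|) = (2!/2^2) * (4/pi)^0 * sqrt(1432)
= 0.5 * 1.000000 * 37.841776
= 18.9209

18.9209


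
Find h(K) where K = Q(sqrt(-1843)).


K = Q(sqrt(-1843)). d mod 4 = 1, so D = disc(K) = d = -1843
h(K) equals the number of primitive reduced positive-definite forms (a, b, c) = a*x^2 + b*x*y + c*y^2 with b^2 - 4ac = D,
where reduced means |b| <= a <= c, with b >= 0 whenever |b| = a or a = c, and primitive means gcd(a, b, c) = 1.
Reduced forces 3a^2 <= |D| = 1843, so 1 <= a <= 24; b must have the parity of D, and c = (b^2 - D)/(4a) must be an integer >= a.
Enumerate a = 1..24, b in [-a, a]:
  a=1: (1, 1, 461)  [1]
  a=2..10: none
  a=11: (11, -7, 43), (11, 7, 43)  [2]
  a=12: none
  a=13: (13, -9, 37), (13, 9, 37)  [2]
  a=14..18: none
  a=19: (19, 19, 29)  [1]
  a=20..24: none
Total reduced forms: 1 + 2 + 2 + 1 = 6
h = 6

6


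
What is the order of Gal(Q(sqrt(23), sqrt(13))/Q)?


The 2 square roots of distinct primes are multiplicatively independent over Q,
so [K:Q] = 2^2 and Gal(K/Q) is isomorphic to (Z/2Z)^2.
|Gal| = 2^2 = 4

4


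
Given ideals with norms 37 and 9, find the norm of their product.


N(IJ) = N(I) * N(J)
= 37 * 9
= 333

333


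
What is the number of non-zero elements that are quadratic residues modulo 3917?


For prime p, the number of non-zero quadratic residues is (p-1)/2.
= (3917-1)/2
= 1958

1958


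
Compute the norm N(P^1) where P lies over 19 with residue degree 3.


N(P^a) = p^(a*f)
= 19^(1*3)
= 19^3
= 6859

6859
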